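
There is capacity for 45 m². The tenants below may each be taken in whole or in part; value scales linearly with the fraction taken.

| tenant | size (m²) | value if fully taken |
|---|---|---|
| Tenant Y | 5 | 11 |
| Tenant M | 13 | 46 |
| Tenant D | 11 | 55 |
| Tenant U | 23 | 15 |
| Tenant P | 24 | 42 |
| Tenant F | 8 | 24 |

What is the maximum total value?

150

Best value per unit of size first: Tenant D 55/11≈5, Tenant M 46/13≈3.54, Tenant F 24/8≈3, Tenant Y 11/5≈2.2, Tenant P 42/24≈1.75, Tenant U 15/23≈0.652.
Take all of Tenant D (11 m², value 55) ; 34 m² left.
Take all of Tenant M (13 m², value 46) ; 21 m² left.
Tenant F: take in full, 8 m² for value 24 ; 13 left.
Take all of Tenant Y (5 m², value 11) ; 8 m² left.
Fill the last 8 m² with part of Tenant P: 8/24 of it earns 14.
Total value = 150.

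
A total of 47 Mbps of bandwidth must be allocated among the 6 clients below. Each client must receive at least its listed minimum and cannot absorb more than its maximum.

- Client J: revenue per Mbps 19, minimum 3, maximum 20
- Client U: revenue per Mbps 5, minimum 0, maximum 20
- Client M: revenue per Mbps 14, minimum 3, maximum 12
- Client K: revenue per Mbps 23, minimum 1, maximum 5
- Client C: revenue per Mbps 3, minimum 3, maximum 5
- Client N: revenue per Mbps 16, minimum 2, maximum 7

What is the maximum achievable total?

Meeting every minimum uses 3+0+3+1+3+2 = 12 Mbps, leaving 35.
Highest revenue per Mbps first: Client K 23 > Client J 19 > Client N 16 > Client M 14 > Client U 5 > Client C 3.
Give Client K 4 more to hit its cap of 5 → 31 left.
Client J: +17 to 20 (cap) → 14 left.
Give Client N 5 more to hit its cap of 7 → 9 left.
Client M takes 9 more to reach its cap of 12 → 0 left.
Total = 19×20 + 14×12 + 23×5 + 3×3 + 16×7 = 784.

784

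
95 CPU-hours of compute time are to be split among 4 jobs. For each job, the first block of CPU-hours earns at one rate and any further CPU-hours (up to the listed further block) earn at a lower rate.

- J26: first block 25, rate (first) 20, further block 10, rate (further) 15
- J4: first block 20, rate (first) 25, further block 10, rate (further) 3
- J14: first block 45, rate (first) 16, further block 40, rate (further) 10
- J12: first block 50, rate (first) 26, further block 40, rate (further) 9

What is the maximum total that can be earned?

2300

Treat each block as its own option and order by rate: J12/first 26 > J4/first 25 > J26/first 20 > J14/first 16 > J26/second 15 > J14/second 10 > J12/second 9 > J4/second 3.
J12 first at 26: fill all 50 — 45 left.
J4/first (25): +20 — 25 left.
J26/first (20): +25 — 0 left.
Total = 26×50 + 25×20 + 20×25 = 2300.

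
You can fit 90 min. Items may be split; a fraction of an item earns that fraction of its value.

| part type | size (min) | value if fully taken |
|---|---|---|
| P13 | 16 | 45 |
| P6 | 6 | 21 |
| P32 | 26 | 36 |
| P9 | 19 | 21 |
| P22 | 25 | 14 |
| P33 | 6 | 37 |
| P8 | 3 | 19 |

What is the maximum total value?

Best value per unit of size first: P8 19/3≈6.33, P33 37/6≈6.17, P6 21/6≈3.5, P13 45/16≈2.81, P32 36/26≈1.38, P9 21/19≈1.11, P22 14/25≈0.56.
P8: take in full, 3 min for value 19 ; 87 left.
Take all of P33 (6 min, value 37) ; 81 min left.
All 6 min of P6 fit (value 21) ; 75 remain.
Take all of P13 (16 min, value 45) ; 59 min left.
Take all of P32 (26 min, value 36) ; 33 min left.
P9: take in full, 19 min for value 21 ; 14 left.
Fill the last 14 min with part of P22: 14/25 of it earns 7.84.
Total value = 186.84.

186.84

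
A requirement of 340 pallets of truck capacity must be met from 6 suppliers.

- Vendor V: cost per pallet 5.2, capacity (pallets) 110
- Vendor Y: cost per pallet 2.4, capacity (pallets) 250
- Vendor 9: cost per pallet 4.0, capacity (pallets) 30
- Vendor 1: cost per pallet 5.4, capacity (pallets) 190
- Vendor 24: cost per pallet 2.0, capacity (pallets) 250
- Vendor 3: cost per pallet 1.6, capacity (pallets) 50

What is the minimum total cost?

676

Use suppliers in increasing cost order.
Vendor 3 (1.6): use full 50 — 290 pallets to go.
Vendor 24 at 2.0: take all 250 pallets — 40 still needed.
Vendor Y (2.4): take the remaining 40 — done.
Vendor 9, Vendor V, Vendor 1: unused.
Cost = 50×1.6 + 250×2.0 + 40×2.4 = 676.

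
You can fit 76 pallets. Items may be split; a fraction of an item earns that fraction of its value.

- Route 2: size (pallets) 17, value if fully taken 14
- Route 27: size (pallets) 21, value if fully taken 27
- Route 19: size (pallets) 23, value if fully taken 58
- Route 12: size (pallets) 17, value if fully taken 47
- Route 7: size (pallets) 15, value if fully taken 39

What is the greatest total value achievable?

171

Best value per unit of size first: Route 12 47/17≈2.76, Route 7 39/15≈2.6, Route 19 58/23≈2.52, Route 27 27/21≈1.29, Route 2 14/17≈0.824.
Take all of Route 12 (17 pallets, value 47) → 59 pallets left.
Take all of Route 7 (15 pallets, value 39) → 44 pallets left.
Route 19: take in full, 23 pallets for value 58 → 21 left.
Route 27: take in full, 21 pallets for value 27 → 0 left.
Total value = 171.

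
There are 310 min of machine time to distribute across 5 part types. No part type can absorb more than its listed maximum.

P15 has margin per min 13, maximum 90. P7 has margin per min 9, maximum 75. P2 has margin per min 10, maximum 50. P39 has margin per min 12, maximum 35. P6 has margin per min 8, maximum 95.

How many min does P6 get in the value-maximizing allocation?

Order the part types by margin per min: P15 13 > P39 12 > P2 10 > P7 9 > P6 8.
P15: +90 to 90 (cap) ; 220 left.
P39 takes 35 to reach its cap of 35 ; 185 left.
P2 takes 50 to reach its cap of 50 ; 135 left.
P7 takes 75 to reach its cap of 75 ; 60 left.
P6: +60 (room for 95) → 60. Pool exhausted.

60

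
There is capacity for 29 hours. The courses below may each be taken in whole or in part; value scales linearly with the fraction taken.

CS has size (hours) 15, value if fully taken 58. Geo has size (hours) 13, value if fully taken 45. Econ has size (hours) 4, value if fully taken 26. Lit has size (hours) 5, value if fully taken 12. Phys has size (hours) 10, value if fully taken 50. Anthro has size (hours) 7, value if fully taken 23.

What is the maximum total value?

Sort by value density: Econ 26/4≈6.5, Phys 50/10≈5, CS 58/15≈3.87, Geo 45/13≈3.46, Anthro 23/7≈3.29, Lit 12/5≈2.4.
All 4 hours of Econ fit (value 26) → 25 remain.
Take all of Phys (10 hours, value 50) → 15 hours left.
All 15 hours of CS fit (value 58) → 0 remain.
Total value = 134.

134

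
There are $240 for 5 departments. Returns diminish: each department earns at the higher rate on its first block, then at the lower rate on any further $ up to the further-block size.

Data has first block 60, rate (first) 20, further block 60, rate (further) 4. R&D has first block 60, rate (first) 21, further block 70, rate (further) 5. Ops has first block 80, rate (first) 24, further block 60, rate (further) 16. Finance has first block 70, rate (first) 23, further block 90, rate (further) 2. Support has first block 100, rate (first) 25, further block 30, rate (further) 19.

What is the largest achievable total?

5800

Rank every tier by rate: Support/first 25 > Ops/first 24 > Finance/first 23 > R&D/first 21 > Data/first 20 > Support/second 19 > Ops/second 16 > R&D/second 5 > Data/second 4 > Finance/second 2.
Support/first (25): +100 ; 140 left.
Ops first at 24: fill all 80 ; 60 left.
Finance first at 23: only 60 left, fill 60.
Total = 25×100 + 24×80 + 23×60 = 5800.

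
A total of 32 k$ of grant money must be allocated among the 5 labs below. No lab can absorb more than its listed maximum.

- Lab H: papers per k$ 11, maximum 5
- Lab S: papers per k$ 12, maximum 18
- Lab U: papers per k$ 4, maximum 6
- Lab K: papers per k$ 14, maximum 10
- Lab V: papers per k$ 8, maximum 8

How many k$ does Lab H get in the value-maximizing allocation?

4

Rank by papers per k$: Lab K 14 > Lab S 12 > Lab H 11 > Lab V 8 > Lab U 4.
Give Lab K 10 to hit its cap of 10 → 22 left.
Lab S: +18 to 18 (cap) → 4 left.
Only 4 left; Lab H takes them to reach 4.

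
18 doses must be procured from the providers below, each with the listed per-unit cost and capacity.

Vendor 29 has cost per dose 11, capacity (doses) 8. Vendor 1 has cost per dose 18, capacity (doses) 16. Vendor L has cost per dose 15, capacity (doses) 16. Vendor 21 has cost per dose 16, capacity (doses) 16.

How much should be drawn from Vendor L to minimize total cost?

Use providers in increasing cost order.
Vendor 29 at 11: take all 8 doses → 10 still needed.
Take 10 from Vendor L at 15 to finish.
Vendor 21, Vendor 1: unused.

10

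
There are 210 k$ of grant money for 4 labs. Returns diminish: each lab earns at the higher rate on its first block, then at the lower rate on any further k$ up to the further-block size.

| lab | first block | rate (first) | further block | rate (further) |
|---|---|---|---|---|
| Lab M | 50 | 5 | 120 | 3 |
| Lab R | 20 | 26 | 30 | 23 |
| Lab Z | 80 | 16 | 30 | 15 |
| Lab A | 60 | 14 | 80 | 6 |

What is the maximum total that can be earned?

Order all 8 blocks by rate: Lab R/first 26 > Lab R/second 23 > Lab Z/first 16 > Lab Z/second 15 > Lab A/first 14 > Lab A/second 6 > Lab M/first 5 > Lab M/second 3.
Lab R first at 26: fill all 20 ; 190 left.
Fill Lab R second block (30 at 23) ; 160 left.
Lab Z/first (16): +80 ; 80 left.
Lab Z/second (15): +30 ; 50 left.
Lab A first at 14: only 50 left, fill 50.
Total = 26×20 + 23×30 + 16×80 + 15×30 + 14×50 = 3640.

3640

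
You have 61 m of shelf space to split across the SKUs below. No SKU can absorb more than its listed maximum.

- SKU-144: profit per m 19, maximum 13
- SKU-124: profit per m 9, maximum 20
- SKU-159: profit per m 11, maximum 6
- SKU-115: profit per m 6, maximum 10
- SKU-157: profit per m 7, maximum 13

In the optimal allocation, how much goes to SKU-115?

9

Highest profit per m first: SKU-144 19 > SKU-159 11 > SKU-124 9 > SKU-157 7 > SKU-115 6.
SKU-144 takes 13 to reach its cap of 13 ; 48 left.
SKU-159: +6 to 6 (cap) ; 42 left.
Give SKU-124 20 to hit its cap of 20 ; 22 left.
Give SKU-157 13 to hit its cap of 13 ; 9 left.
SKU-115 has room for 10 but only 9 remain, so it gets 9.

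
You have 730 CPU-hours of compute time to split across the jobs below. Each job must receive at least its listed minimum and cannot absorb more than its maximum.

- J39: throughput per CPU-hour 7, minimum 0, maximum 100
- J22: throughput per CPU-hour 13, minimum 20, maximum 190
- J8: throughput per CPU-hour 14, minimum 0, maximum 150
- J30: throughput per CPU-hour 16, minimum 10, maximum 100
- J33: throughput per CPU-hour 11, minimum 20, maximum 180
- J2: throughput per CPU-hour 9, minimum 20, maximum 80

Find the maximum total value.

Meeting every minimum uses 0+20+0+10+20+20 = 70 CPU-hours, leaving 660.
Rank by throughput per CPU-hour: J30 16 > J8 14 > J22 13 > J33 11 > J2 9 > J39 7.
J30: +90 to 100 (cap) → 570 left.
J8 takes 150 more to reach its cap of 150 → 420 left.
J22 takes 170 more to reach its cap of 190 → 250 left.
Give J33 160 more to hit its cap of 180 → 90 left.
J2: +60 to 80 (cap) → 30 left.
J39 has room for 100 more but only 30 remain, so it gets 30.
Total = 7×30 + 13×190 + 14×150 + 16×100 + 11×180 + 9×80 = 9080.

9080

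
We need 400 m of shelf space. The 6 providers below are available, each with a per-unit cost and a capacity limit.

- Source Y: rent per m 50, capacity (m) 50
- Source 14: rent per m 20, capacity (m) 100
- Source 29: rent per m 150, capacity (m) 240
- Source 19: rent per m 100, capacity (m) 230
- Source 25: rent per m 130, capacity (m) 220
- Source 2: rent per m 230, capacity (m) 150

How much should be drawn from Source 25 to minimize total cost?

Use providers in increasing cost order.
Source 14 (20): use full 100 — 300 m to go.
Take 50 from Source Y at 50 — need 250 more.
Source 19 (100): use full 230 — 20 m to go.
Take 20 from Source 25 at 130 to finish.
Source 29, Source 2: unused.

20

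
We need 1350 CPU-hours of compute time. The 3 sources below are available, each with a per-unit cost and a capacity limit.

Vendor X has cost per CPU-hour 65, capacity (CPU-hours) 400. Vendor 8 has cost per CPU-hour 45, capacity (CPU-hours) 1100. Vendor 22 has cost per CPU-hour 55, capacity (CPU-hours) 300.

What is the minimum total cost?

Use sources in increasing cost order.
Vendor 8 at 45: take all 1100 CPU-hours → 250 still needed.
Vendor 22 at 55: take 250 of its 300 → requirement met.
Vendor X: unused.
Cost = 1100×45 + 250×55 = 63250.

63250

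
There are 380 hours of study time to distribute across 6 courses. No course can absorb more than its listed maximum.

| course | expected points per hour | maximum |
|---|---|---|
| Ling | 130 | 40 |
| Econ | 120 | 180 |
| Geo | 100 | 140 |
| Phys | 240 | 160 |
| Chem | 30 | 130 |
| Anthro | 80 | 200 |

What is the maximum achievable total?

65200

Rank by expected points per hour: Phys 240 > Ling 130 > Econ 120 > Geo 100 > Anthro 80 > Chem 30.
Phys takes 160 to reach its cap of 160 ; 220 left.
Ling: +40 to 40 (cap) ; 180 left.
Give Econ 180 to hit its cap of 180 ; 0 left.
Total = 130×40 + 120×180 + 240×160 = 65200.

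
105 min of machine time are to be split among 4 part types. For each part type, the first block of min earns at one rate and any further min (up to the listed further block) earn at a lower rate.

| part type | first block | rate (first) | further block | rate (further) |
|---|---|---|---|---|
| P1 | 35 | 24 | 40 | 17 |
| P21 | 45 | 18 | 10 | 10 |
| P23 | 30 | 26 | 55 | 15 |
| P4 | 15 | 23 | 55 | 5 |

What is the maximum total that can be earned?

Rank every tier by rate: P23/T1 26 > P1/T1 24 > P4/T1 23 > P21/T1 18 > P1/T2 17 > P23/T2 15 > P21/T2 10 > P4/T2 5.
P23 T1 at 26: fill all 30 → 75 left.
Fill P1 T1 block (35 at 24) → 40 left.
Fill P4 T1 block (15 at 23) → 25 left.
P21/T1: +25 of 45 at 18; pool empty.
Total = 26×30 + 24×35 + 23×15 + 18×25 = 2415.

2415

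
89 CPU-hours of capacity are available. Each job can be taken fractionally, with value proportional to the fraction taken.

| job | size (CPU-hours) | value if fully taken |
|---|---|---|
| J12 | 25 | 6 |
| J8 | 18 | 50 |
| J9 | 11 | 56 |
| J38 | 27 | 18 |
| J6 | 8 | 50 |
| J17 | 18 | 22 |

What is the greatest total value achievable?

Rank by value-to-size ratio: J6 50/8≈6.25, J9 56/11≈5.09, J8 50/18≈2.78, J17 22/18≈1.22, J38 18/27≈0.667, J12 6/25≈0.24.
J6: take in full, 8 CPU-hours for value 50 — 81 left.
Take all of J9 (11 CPU-hours, value 56) — 70 CPU-hours left.
Take all of J8 (18 CPU-hours, value 50) — 52 CPU-hours left.
J17: take in full, 18 CPU-hours for value 22 — 34 left.
Take all of J38 (27 CPU-hours, value 18) — 7 CPU-hours left.
Fill the last 7 CPU-hours with part of J12: 7/25 of it earns 1.68.
Total value = 197.68.

197.68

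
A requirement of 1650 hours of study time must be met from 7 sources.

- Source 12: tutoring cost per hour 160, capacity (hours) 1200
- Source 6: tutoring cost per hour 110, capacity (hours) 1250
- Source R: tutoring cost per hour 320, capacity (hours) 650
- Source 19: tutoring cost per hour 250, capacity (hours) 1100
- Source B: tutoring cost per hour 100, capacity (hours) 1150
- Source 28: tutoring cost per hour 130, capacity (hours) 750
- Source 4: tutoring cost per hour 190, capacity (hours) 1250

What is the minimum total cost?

Fill from the cheapest source first.
Take 1150 from Source B at 100 — need 500 more.
Source 6 at 110: take 500 of its 1250 — requirement met.
Source 28, Source 12, Source 4, Source 19, Source R: unused.
Cost = 1150×100 + 500×110 = 170000.

170000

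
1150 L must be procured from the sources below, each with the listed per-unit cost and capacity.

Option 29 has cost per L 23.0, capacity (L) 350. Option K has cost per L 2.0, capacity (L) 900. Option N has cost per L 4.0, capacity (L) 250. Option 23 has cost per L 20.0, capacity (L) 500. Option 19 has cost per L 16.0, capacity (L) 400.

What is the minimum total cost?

2800

Use sources in increasing cost order.
Take 900 from Option K at 2.0 ; need 250 more.
Option N at 4.0: take all 250 L ; 0 still needed.
Option 19, Option 23, Option 29: unused.
Cost = 900×2.0 + 250×4.0 = 2800.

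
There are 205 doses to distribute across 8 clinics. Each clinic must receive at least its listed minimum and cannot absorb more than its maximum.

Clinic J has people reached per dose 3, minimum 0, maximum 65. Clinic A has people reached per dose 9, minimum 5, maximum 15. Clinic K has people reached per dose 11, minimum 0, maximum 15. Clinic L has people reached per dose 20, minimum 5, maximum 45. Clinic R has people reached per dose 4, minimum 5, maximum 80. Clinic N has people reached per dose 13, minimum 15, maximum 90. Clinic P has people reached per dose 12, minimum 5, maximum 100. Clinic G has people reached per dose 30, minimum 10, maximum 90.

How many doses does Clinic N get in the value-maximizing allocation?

55

Meeting every minimum uses 0+5+0+5+5+15+5+10 = 45 doses, leaving 160.
Rank by people reached per dose: Clinic G 30 > Clinic L 20 > Clinic N 13 > Clinic P 12 > Clinic K 11 > Clinic A 9 > Clinic R 4 > Clinic J 3.
Clinic G: +80 to 90 (cap) ; 80 left.
Clinic L: +40 to 45 (cap) ; 40 left.
Only 40 left; Clinic N takes them to reach 55.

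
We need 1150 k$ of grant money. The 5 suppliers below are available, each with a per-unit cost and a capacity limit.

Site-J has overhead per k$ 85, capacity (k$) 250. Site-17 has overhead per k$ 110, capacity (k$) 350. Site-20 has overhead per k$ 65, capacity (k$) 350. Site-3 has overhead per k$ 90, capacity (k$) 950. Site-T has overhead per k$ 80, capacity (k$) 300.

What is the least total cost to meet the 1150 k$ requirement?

90500

Cheapest first:
Site-20 at 65: take all 350 k$ → 800 still needed.
Site-T (80): use full 300 → 500 k$ to go.
Take 250 from Site-J at 85 → need 250 more.
Site-3 at 90: take 250 of its 950 → requirement met.
Site-17: unused.
Cost = 350×65 + 300×80 + 250×85 + 250×90 = 90500.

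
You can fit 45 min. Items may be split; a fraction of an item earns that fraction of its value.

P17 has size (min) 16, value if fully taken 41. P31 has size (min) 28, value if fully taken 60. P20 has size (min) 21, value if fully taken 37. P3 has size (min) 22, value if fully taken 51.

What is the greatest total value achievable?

Sort by value density: P17 41/16≈2.56, P3 51/22≈2.32, P31 60/28≈2.14, P20 37/21≈1.76.
P17: take in full, 16 min for value 41 ; 29 left.
All 22 min of P3 fit (value 51) ; 7 remain.
Only 7 min remain; take 7/28 of P31 for value 60×7/28 = 15.
Total value = 107.

107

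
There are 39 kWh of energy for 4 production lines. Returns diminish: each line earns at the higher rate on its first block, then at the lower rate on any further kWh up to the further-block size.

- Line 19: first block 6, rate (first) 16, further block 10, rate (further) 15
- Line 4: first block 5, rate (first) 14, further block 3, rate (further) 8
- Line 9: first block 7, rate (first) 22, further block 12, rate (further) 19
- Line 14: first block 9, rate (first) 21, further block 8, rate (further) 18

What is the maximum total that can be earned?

763

Order all 8 blocks by rate: Line 9/T1 22 > Line 14/T1 21 > Line 9/T2 19 > Line 14/T2 18 > Line 19/T1 16 > Line 19/T2 15 > Line 4/T1 14 > Line 4/T2 8.
Fill Line 9 T1 block (7 at 22) → 32 left.
Line 14/T1 (21): +9 → 23 left.
Fill Line 9 T2 block (12 at 19) → 11 left.
Line 14/T2 (18): +8 → 3 left.
3 remain; put them into Line 19 T1 at 16.
Total = 22×7 + 21×9 + 19×12 + 18×8 + 16×3 = 763.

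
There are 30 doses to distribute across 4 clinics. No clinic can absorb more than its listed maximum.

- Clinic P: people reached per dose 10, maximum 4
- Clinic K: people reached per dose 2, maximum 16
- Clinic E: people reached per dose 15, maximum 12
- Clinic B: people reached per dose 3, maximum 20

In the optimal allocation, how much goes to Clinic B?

Rank by people reached per dose: Clinic E 15 > Clinic P 10 > Clinic B 3 > Clinic K 2.
Clinic E: +12 to 12 (cap) → 18 left.
Clinic P takes 4 to reach its cap of 4 → 14 left.
Only 14 left; Clinic B takes them to reach 14.

14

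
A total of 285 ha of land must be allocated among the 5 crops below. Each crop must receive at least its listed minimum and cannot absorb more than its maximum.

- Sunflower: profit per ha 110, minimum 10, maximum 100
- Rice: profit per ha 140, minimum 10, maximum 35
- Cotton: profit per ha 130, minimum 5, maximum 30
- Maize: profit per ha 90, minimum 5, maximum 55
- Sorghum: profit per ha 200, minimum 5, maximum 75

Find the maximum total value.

Meeting every minimum uses 10+10+5+5+5 = 35 ha, leaving 250.
Highest profit per ha first: Sorghum 200 > Rice 140 > Cotton 130 > Sunflower 110 > Maize 90.
Sorghum takes 70 more to reach its cap of 75 → 180 left.
Rice: +25 to 35 (cap) → 155 left.
Cotton: +25 to 30 (cap) → 130 left.
Give Sunflower 90 more to hit its cap of 100 → 40 left.
Maize has room for 50 more but only 40 remain, so it gets 45.
Total = 110×100 + 140×35 + 130×30 + 90×45 + 200×75 = 38850.

38850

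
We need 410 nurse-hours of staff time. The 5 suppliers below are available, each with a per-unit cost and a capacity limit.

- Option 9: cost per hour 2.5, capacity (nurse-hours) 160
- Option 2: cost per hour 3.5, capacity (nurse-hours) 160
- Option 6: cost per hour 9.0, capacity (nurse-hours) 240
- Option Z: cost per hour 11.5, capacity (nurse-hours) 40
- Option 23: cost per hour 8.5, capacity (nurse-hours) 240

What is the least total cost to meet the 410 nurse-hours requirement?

Fill from the cheapest supplier first.
Option 9 (2.5): use full 160 — 250 nurse-hours to go.
Option 2 (3.5): use full 160 — 90 nurse-hours to go.
Take 90 from Option 23 at 8.5 to finish.
Option 6, Option Z: unused.
Cost = 160×2.5 + 160×3.5 + 90×8.5 = 1725.

1725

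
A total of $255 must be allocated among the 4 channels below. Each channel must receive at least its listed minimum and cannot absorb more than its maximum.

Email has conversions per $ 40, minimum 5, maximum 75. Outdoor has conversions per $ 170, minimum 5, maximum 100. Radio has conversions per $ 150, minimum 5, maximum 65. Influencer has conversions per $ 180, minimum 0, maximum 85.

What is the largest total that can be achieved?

Meeting every minimum uses 5+5+5+0 = 15 $, leaving 240.
Order the channels by conversions per $: Influencer 180 > Outdoor 170 > Radio 150 > Email 40.
Influencer takes 85 more to reach its cap of 85 ; 155 left.
Outdoor takes 95 more to reach its cap of 100 ; 60 left.
Give Radio 60 more to hit its cap of 65 ; 0 left.
Total = 40×5 + 170×100 + 150×65 + 180×85 = 42250.

42250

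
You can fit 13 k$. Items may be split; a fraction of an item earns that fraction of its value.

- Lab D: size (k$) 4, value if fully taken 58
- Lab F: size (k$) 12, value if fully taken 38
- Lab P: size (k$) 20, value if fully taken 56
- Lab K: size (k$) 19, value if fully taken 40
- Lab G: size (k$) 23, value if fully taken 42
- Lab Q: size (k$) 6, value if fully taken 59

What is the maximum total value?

126.5

Rank by value-to-size ratio: Lab D 58/4≈14.5, Lab Q 59/6≈9.83, Lab F 38/12≈3.17, Lab P 56/20≈2.8, Lab K 40/19≈2.11, Lab G 42/23≈1.83.
Take all of Lab D (4 k$, value 58) → 9 k$ left.
Lab Q: take in full, 6 k$ for value 59 → 3 left.
3 k$ left: a 3/12 share of Lab F gives 38×3/12 = 9.5.
Total value = 126.5.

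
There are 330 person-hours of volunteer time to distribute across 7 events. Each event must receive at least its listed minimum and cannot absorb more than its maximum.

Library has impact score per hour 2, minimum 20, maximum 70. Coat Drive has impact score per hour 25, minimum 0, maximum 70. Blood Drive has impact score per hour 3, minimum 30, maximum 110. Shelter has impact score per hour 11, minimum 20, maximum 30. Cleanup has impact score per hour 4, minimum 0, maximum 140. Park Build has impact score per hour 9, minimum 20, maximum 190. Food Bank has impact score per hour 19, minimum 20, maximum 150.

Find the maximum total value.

Meeting every minimum uses 20+0+30+20+0+20+20 = 110 person-hours, leaving 220.
Rank by impact score per hour: Coat Drive 25 > Food Bank 19 > Shelter 11 > Park Build 9 > Cleanup 4 > Blood Drive 3 > Library 2.
Give Coat Drive 70 more to hit its cap of 70 — 150 left.
Give Food Bank 130 more to hit its cap of 150 — 20 left.
Give Shelter 10 more to hit its cap of 30 — 10 left.
Park Build: +10 (room for 170) → 30. Pool exhausted.
Total = 2×20 + 25×70 + 3×30 + 11×30 + 9×30 + 19×150 = 5330.

5330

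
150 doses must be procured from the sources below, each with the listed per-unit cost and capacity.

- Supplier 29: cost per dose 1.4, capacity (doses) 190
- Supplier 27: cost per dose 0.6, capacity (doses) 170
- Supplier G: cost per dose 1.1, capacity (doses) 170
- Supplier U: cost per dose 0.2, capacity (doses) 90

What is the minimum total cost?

54

Cheapest first:
Supplier U at 0.2: take all 90 doses — 60 still needed.
Supplier 27 at 0.6: take 60 of its 170 — requirement met.
Supplier G, Supplier 29: unused.
Cost = 90×0.2 + 60×0.6 = 54.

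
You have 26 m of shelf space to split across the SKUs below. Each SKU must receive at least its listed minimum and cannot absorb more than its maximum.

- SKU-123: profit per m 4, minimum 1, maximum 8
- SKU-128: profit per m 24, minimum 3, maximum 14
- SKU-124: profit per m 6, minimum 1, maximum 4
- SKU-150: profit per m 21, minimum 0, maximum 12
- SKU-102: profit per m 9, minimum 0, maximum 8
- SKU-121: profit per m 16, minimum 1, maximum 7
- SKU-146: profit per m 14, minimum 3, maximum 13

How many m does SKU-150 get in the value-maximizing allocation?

6

Meeting every minimum uses 1+3+1+0+0+1+3 = 9 m, leaving 17.
Highest profit per m first: SKU-128 24 > SKU-150 21 > SKU-121 16 > SKU-146 14 > SKU-102 9 > SKU-124 6 > SKU-123 4.
SKU-128 takes 11 more to reach its cap of 14 ; 6 left.
SKU-150: +6 (room for 12) → 6. Pool exhausted.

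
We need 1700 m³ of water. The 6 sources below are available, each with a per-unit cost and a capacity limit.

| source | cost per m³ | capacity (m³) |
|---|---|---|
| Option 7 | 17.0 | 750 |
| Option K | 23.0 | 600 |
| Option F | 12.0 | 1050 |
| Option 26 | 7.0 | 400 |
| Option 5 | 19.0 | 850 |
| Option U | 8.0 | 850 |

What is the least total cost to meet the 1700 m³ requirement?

Cheapest first:
Option 26 at 7.0: take all 400 m³ — 1300 still needed.
Option U (8.0): use full 850 — 450 m³ to go.
Take 450 from Option F at 12.0 to finish.
Option 7, Option 5, Option K: unused.
Cost = 400×7.0 + 850×8.0 + 450×12.0 = 15000.

15000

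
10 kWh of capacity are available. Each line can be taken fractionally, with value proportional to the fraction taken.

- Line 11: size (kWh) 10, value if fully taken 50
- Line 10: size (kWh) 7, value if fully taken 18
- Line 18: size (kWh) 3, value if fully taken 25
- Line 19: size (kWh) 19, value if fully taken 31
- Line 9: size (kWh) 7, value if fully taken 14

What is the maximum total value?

60

Rank by value-to-size ratio: Line 18 25/3≈8.33, Line 11 50/10≈5, Line 10 18/7≈2.57, Line 9 14/7≈2, Line 19 31/19≈1.63.
Line 18: take in full, 3 kWh for value 25 → 7 left.
Only 7 kWh remain; take 7/10 of Line 11 for value 50×7/10 = 35.
Total value = 60.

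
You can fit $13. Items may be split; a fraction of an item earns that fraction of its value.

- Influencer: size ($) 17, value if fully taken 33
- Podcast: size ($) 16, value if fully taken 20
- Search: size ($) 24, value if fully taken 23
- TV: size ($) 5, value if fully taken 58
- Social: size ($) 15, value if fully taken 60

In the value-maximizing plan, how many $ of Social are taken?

Sort by value density: TV 58/5≈11.6, Social 60/15≈4, Influencer 33/17≈1.94, Podcast 20/16≈1.25, Search 23/24≈0.958.
Take all of TV (5 $, value 58) — 8 $ left.
Only 8 $ remain; take 8/15 of Social for value 60×8/15 = 32.

8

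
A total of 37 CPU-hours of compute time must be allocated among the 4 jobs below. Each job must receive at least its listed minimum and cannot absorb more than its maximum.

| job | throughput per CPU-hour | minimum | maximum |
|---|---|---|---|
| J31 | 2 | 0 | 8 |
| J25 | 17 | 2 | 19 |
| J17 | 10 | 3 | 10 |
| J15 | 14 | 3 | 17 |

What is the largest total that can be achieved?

Meeting every minimum uses 0+2+3+3 = 8 CPU-hours, leaving 29.
Rank by throughput per CPU-hour: J25 17 > J15 14 > J17 10 > J31 2.
J25 takes 17 more to reach its cap of 19 ; 12 left.
J15: +12 (room for 14) → 15. Pool exhausted.
Total = 17×19 + 10×3 + 14×15 = 563.

563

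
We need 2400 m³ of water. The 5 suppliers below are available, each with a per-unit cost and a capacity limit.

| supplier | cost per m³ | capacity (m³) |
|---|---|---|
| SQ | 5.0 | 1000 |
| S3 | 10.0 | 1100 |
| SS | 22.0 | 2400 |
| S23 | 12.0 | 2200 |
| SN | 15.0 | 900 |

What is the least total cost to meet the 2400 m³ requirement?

Use suppliers in increasing cost order.
SQ at 5.0: take all 1000 m³ — 1400 still needed.
S3 at 10.0: take all 1100 m³ — 300 still needed.
S23 (12.0): take the remaining 300 — done.
SN, SS: unused.
Cost = 1000×5.0 + 1100×10.0 + 300×12.0 = 19600.

19600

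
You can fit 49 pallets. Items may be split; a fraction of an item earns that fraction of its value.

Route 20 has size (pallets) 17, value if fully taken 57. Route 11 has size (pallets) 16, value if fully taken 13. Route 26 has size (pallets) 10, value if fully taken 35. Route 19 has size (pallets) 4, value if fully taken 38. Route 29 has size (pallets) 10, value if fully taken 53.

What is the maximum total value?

Best value per unit of size first: Route 19 38/4≈9.5, Route 29 53/10≈5.3, Route 26 35/10≈3.5, Route 20 57/17≈3.35, Route 11 13/16≈0.812.
Take all of Route 19 (4 pallets, value 38) ; 45 pallets left.
All 10 pallets of Route 29 fit (value 53) ; 35 remain.
Route 26: take in full, 10 pallets for value 35 ; 25 left.
All 17 pallets of Route 20 fit (value 57) ; 8 remain.
8 pallets left: a 8/16 share of Route 11 gives 13×8/16 = 6.5.
Total value = 189.5.

189.5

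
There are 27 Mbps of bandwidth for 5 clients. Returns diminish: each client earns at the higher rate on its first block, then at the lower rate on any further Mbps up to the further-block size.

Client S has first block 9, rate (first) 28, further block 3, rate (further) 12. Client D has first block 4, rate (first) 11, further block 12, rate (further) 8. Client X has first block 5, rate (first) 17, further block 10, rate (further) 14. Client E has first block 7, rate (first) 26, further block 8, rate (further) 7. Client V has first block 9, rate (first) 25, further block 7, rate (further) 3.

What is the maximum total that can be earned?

Rank every tier by rate: Client S/T1 28 > Client E/T1 26 > Client V/T1 25 > Client X/T1 17 > Client X/T2 14 > Client S/T2 12 > Client D/T1 11 > Client D/T2 8 > Client E/T2 7 > Client V/T2 3.
Client S/T1 (28): +9 → 18 left.
Client E/T1 (26): +7 → 11 left.
Client V T1 at 25: fill all 9 → 2 left.
Client X/T1: +2 of 5 at 17; pool empty.
Total = 28×9 + 26×7 + 25×9 + 17×2 = 693.

693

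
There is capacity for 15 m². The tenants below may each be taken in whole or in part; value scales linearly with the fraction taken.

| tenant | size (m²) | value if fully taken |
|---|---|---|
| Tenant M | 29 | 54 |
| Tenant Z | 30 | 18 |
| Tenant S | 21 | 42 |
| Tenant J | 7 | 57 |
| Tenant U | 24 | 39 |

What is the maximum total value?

Sort by value density: Tenant J 57/7≈8.14, Tenant S 42/21≈2, Tenant M 54/29≈1.86, Tenant U 39/24≈1.62, Tenant Z 18/30≈0.6.
All 7 m² of Tenant J fit (value 57) ; 8 remain.
Fill the last 8 m² with part of Tenant S: 8/21 of it earns 16.
Total value = 73.

73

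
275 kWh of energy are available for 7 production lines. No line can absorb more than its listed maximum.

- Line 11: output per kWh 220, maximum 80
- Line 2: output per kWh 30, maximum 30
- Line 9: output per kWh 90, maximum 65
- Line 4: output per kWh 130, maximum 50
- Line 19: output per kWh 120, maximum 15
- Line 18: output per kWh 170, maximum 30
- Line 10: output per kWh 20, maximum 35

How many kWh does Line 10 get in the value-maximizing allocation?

Rank by output per kWh: Line 11 220 > Line 18 170 > Line 4 130 > Line 19 120 > Line 9 90 > Line 2 30 > Line 10 20.
Line 11 takes 80 to reach its cap of 80 ; 195 left.
Line 18: +30 to 30 (cap) ; 165 left.
Give Line 4 50 to hit its cap of 50 ; 115 left.
Give Line 19 15 to hit its cap of 15 ; 100 left.
Line 9 takes 65 to reach its cap of 65 ; 35 left.
Line 2: +30 to 30 (cap) ; 5 left.
Line 10 has room for 35 but only 5 remain, so it gets 5.

5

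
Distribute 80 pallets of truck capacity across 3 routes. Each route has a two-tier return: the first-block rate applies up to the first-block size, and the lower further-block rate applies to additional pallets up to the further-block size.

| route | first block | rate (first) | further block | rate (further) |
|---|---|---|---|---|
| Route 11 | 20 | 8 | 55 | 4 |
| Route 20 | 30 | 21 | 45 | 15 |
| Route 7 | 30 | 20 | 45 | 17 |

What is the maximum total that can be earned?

Treat each block as its own option and order by rate: Route 20/first 21 > Route 7/first 20 > Route 7/second 17 > Route 20/second 15 > Route 11/first 8 > Route 11/second 4.
Route 20/first (21): +30 — 50 left.
Fill Route 7 first block (30 at 20) — 20 left.
Route 7/second: +20 of 45 at 17; pool empty.
Total = 21×30 + 20×30 + 17×20 = 1570.

1570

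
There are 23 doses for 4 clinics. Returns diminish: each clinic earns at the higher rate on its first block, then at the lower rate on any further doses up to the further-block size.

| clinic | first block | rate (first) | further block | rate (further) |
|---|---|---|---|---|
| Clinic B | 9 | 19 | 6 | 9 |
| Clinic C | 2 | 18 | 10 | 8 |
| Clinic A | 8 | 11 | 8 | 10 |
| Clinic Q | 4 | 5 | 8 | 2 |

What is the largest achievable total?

335

Rank every tier by rate: Clinic B/tier1 19 > Clinic C/tier1 18 > Clinic A/tier1 11 > Clinic A/tier2 10 > Clinic B/tier2 9 > Clinic C/tier2 8 > Clinic Q/tier1 5 > Clinic Q/tier2 2.
Clinic B/tier1 (19): +9 ; 14 left.
Clinic C/tier1 (18): +2 ; 12 left.
Clinic A tier1 at 11: fill all 8 ; 4 left.
4 remain; put them into Clinic A tier2 at 10.
Total = 19×9 + 18×2 + 11×8 + 10×4 = 335.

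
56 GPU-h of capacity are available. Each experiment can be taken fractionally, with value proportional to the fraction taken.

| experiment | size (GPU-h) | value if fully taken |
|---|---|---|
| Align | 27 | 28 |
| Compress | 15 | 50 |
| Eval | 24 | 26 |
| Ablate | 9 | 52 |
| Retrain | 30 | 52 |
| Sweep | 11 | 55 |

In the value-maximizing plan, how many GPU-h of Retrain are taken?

Rank by value-to-size ratio: Ablate 52/9≈5.78, Sweep 55/11≈5, Compress 50/15≈3.33, Retrain 52/30≈1.73, Eval 26/24≈1.08, Align 28/27≈1.04.
Ablate: take in full, 9 GPU-h for value 52 — 47 left.
All 11 GPU-h of Sweep fit (value 55) — 36 remain.
Compress: take in full, 15 GPU-h for value 50 — 21 left.
Only 21 GPU-h remain; take 21/30 of Retrain for value 52×21/30 = 36.4.

21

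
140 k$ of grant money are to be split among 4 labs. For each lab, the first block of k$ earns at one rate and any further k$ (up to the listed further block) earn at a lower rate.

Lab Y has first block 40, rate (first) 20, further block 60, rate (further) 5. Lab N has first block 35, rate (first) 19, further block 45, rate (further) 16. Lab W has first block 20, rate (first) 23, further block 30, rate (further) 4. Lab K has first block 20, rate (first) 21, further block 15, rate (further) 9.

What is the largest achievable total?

Treat each block as its own option and order by rate: Lab W/first 23 > Lab K/first 21 > Lab Y/first 20 > Lab N/first 19 > Lab N/second 16 > Lab K/second 9 > Lab Y/second 5 > Lab W/second 4.
Lab W first at 23: fill all 20 ; 120 left.
Fill Lab K first block (20 at 21) ; 100 left.
Fill Lab Y first block (40 at 20) ; 60 left.
Fill Lab N first block (35 at 19) ; 25 left.
25 remain; put them into Lab N second at 16.
Total = 23×20 + 21×20 + 20×40 + 19×35 + 16×25 = 2745.

2745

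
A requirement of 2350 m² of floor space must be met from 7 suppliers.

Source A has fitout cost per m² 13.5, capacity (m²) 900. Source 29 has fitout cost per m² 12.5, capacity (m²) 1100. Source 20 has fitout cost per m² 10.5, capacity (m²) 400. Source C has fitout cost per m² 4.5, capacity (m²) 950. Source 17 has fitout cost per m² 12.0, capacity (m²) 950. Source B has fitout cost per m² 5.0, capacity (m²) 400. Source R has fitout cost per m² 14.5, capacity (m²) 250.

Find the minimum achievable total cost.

17675

Fill from the cheapest supplier first.
Take 950 from Source C at 4.5 — need 1400 more.
Source B (5.0): use full 400 — 1000 m² to go.
Source 20 (10.5): use full 400 — 600 m² to go.
Source 17 at 12.0: take 600 of its 950 — requirement met.
Source 29, Source A, Source R: unused.
Cost = 950×4.5 + 400×5.0 + 400×10.5 + 600×12.0 = 17675.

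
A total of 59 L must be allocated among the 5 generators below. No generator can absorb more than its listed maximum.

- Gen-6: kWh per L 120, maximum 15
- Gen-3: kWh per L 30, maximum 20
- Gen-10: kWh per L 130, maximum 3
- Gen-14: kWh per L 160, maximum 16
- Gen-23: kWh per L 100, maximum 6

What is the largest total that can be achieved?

5920

Rank by kWh per L: Gen-14 160 > Gen-10 130 > Gen-6 120 > Gen-23 100 > Gen-3 30.
Gen-14: +16 to 16 (cap) ; 43 left.
Gen-10: +3 to 3 (cap) ; 40 left.
Give Gen-6 15 to hit its cap of 15 ; 25 left.
Give Gen-23 6 to hit its cap of 6 ; 19 left.
Only 19 left; Gen-3 takes them to reach 19.
Total = 120×15 + 30×19 + 130×3 + 160×16 + 100×6 = 5920.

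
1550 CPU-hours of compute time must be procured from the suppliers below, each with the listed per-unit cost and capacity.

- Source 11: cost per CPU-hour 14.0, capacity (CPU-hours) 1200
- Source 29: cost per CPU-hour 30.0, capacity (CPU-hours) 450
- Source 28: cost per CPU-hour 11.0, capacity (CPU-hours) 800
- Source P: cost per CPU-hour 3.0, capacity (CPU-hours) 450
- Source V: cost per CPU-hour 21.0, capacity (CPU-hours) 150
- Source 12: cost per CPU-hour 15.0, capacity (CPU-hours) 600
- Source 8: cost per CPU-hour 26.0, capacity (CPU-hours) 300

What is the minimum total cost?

Use suppliers in increasing cost order.
Source P at 3.0: take all 450 CPU-hours → 1100 still needed.
Source 28 at 11.0: take all 800 CPU-hours → 300 still needed.
Take 300 from Source 11 at 14.0 to finish.
Source 12, Source V, Source 8, Source 29: unused.
Cost = 450×3.0 + 800×11.0 + 300×14.0 = 14350.

14350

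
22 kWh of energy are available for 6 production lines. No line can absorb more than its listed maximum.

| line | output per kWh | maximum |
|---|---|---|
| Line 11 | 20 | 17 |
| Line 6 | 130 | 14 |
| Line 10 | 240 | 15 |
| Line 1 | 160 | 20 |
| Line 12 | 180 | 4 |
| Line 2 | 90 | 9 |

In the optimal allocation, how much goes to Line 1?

Rank by output per kWh: Line 10 240 > Line 12 180 > Line 1 160 > Line 6 130 > Line 2 90 > Line 11 20.
Give Line 10 15 to hit its cap of 15 — 7 left.
Line 12: +4 to 4 (cap) — 3 left.
Line 1: +3 (room for 20) → 3. Pool exhausted.

3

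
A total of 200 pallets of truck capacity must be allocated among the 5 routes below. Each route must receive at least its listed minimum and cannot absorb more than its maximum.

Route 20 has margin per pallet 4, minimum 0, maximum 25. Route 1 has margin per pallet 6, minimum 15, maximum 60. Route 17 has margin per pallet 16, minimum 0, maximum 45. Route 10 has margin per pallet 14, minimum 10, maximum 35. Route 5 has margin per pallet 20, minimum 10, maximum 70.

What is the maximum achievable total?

Meeting every minimum uses 0+15+0+10+10 = 35 pallets, leaving 165.
Highest margin per pallet first: Route 5 20 > Route 17 16 > Route 10 14 > Route 1 6 > Route 20 4.
Give Route 5 60 more to hit its cap of 70 ; 105 left.
Route 17 takes 45 more to reach its cap of 45 ; 60 left.
Route 10: +25 to 35 (cap) ; 35 left.
Route 1: +35 (room for 45) → 50. Pool exhausted.
Total = 6×50 + 16×45 + 14×35 + 20×70 = 2910.

2910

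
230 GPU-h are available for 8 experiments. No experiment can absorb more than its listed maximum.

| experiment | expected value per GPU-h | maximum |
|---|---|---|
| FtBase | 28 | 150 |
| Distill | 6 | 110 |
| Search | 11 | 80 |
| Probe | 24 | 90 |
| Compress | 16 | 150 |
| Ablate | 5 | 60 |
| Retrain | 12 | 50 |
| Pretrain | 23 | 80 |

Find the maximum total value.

6120

Highest expected value per GPU-h first: FtBase 28 > Probe 24 > Pretrain 23 > Compress 16 > Retrain 12 > Search 11 > Distill 6 > Ablate 5.
FtBase takes 150 to reach its cap of 150 → 80 left.
Probe has room for 90 but only 80 remain, so it gets 80.
Total = 28×150 + 24×80 = 6120.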